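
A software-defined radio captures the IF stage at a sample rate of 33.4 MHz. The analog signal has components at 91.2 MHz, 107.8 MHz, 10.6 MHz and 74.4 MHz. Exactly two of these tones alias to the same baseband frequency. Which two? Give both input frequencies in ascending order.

fs/2 = 16.7 MHz.
91.2 MHz mod fs = 24.4 MHz.
24.4 MHz > fs/2 = 16.7 MHz, folds to fs − 24.4 MHz = 9 MHz.
107.8 MHz mod fs = 7.6 MHz.
7.6 MHz ≤ fs/2 = 16.7 MHz, appears at 7.6 MHz.
10.6 MHz ≤ fs/2 = 16.7 MHz, passes unchanged.
74.4 MHz mod fs = 7.6 MHz.
7.6 MHz ≤ fs/2 = 16.7 MHz, appears at 7.6 MHz.
74.4 MHz and 107.8 MHz both map to 7.6 MHz.

74.4 MHz, 107.8 MHz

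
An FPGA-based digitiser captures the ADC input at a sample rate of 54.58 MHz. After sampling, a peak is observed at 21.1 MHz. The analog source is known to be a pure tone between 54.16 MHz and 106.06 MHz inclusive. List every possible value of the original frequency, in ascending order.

75.68 MHz, 88.06 MHz

Frequencies that alias to 21.1 MHz are k·fs ± 21.1 MHz for integer k ≥ 0.
k=0: 21.1 MHz.
k=1: 33.48 MHz, 75.68 MHz.
k=2: 88.06 MHz, 130.26 MHz.
k=3: 142.64 MHz, 184.84 MHz.
Within [54.16 MHz, 106.06 MHz]: 75.68 MHz, 88.06 MHz.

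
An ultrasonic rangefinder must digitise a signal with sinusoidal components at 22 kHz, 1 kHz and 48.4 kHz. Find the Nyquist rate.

96.8 kHz

Highest-frequency component: 48.4 kHz.
Nyquist rate = 2 × 48.4 kHz = 96.8 kHz.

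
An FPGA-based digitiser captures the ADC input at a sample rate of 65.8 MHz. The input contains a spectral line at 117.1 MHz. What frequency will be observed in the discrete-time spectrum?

14.5 MHz

117.1 MHz mod fs = 51.3 MHz.
51.3 MHz > fs/2 = 32.9 MHz, folds to fs − 51.3 MHz = 14.5 MHz.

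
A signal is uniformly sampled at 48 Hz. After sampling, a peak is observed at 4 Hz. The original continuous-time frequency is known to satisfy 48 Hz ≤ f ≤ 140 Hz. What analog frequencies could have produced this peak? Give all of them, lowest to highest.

52 Hz, 92 Hz, 100 Hz, 140 Hz

Frequencies that alias to 4 Hz are k·fs ± 4 Hz for integer k ≥ 0.
k=0: 4 Hz.
k=1: 44 Hz, 52 Hz.
k=2: 92 Hz, 100 Hz.
k=3: 140 Hz, 148 Hz.
k=4: 188 Hz, 196 Hz.
Within [48 Hz, 140 Hz]: 52 Hz, 92 Hz, 100 Hz, 140 Hz.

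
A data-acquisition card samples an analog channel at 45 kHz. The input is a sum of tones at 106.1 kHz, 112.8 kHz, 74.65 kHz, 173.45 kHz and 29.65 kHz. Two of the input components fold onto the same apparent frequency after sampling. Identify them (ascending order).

fs/2 = 22.5 kHz.
106.1 kHz mod fs = 16.1 kHz.
16.1 kHz ≤ fs/2 = 22.5 kHz, appears at 16.1 kHz.
112.8 kHz mod fs = 22.8 kHz.
22.8 kHz > fs/2 = 22.5 kHz, folds to fs − 22.8 kHz = 22.2 kHz.
74.65 kHz mod fs = 29.65 kHz.
29.65 kHz > fs/2 = 22.5 kHz, folds to fs − 29.65 kHz = 15.35 kHz.
173.45 kHz mod fs = 38.45 kHz.
38.45 kHz > fs/2 = 22.5 kHz, folds to fs − 38.45 kHz = 6.55 kHz.
29.65 kHz > fs/2 = 22.5 kHz, folds to fs − 29.65 kHz = 15.35 kHz.
29.65 kHz and 74.65 kHz both map to 15.35 kHz.

29.65 kHz, 74.65 kHz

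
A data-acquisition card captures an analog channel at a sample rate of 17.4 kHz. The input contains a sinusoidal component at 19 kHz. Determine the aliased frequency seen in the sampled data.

19 kHz mod fs = 1.6 kHz.
1.6 kHz ≤ fs/2 = 8.7 kHz, appears at 1.6 kHz.

1.6 kHz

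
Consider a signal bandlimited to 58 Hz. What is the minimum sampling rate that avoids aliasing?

Nyquist rate = 2 × 58 Hz = 116 Hz.

116 Hz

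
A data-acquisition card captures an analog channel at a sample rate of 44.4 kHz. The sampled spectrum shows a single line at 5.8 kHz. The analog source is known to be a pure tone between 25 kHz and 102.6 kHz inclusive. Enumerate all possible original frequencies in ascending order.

38.6 kHz, 50.2 kHz, 83 kHz, 94.6 kHz

Frequencies that alias to 5.8 kHz are k·fs ± 5.8 kHz for integer k ≥ 0.
k=0: 5.8 kHz.
k=1: 38.6 kHz, 50.2 kHz.
k=2: 83 kHz, 94.6 kHz.
k=3: 127.4 kHz, 139 kHz.
Within [25 kHz, 102.6 kHz]: 38.6 kHz, 50.2 kHz, 83 kHz, 94.6 kHz.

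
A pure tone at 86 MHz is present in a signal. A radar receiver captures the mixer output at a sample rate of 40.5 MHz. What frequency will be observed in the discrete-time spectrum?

86 MHz mod fs = 5 MHz.
5 MHz ≤ fs/2 = 20.25 MHz, appears at 5 MHz.

5 MHz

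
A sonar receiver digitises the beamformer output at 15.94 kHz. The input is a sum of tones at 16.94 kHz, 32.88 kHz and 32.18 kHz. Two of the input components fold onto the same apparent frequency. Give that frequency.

fs/2 = 7.97 kHz.
16.94 kHz mod fs = 1 kHz.
1 kHz ≤ fs/2 = 7.97 kHz, appears at 1 kHz.
32.88 kHz mod fs = 1 kHz.
1 kHz ≤ fs/2 = 7.97 kHz, appears at 1 kHz.
32.18 kHz mod fs = 0.3 kHz.
0.3 kHz ≤ fs/2 = 7.97 kHz, appears at 0.3 kHz.
16.94 kHz and 32.88 kHz both map to 1 kHz.

1 kHz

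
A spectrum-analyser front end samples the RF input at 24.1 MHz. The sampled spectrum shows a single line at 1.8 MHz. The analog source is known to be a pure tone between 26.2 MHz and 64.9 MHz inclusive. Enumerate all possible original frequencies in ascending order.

Frequencies that alias to 1.8 MHz are k·fs ± 1.8 MHz for integer k ≥ 0.
k=0: 1.8 MHz.
k=1: 22.3 MHz, 25.9 MHz.
k=2: 46.4 MHz, 50 MHz.
k=3: 70.5 MHz, 74.1 MHz.
Within [26.2 MHz, 64.9 MHz]: 46.4 MHz, 50 MHz.

46.4 MHz, 50 MHz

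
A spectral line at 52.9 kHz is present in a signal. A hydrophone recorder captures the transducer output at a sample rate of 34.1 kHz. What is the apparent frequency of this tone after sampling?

15.3 kHz

52.9 kHz mod fs = 18.8 kHz.
18.8 kHz > fs/2 = 17.05 kHz, folds to fs − 18.8 kHz = 15.3 kHz.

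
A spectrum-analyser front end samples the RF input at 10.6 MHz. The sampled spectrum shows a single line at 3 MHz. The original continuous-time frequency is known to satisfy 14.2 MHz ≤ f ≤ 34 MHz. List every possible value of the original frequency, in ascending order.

18.2 MHz, 24.2 MHz, 28.8 MHz

Frequencies that alias to 3 MHz are k·fs ± 3 MHz for integer k ≥ 0.
k=0: 3 MHz.
k=1: 7.6 MHz, 13.6 MHz.
k=2: 18.2 MHz, 24.2 MHz.
k=3: 28.8 MHz, 34.8 MHz.
k=4: 39.4 MHz, 45.4 MHz.
Within [14.2 MHz, 34 MHz]: 18.2 MHz, 24.2 MHz, 28.8 MHz.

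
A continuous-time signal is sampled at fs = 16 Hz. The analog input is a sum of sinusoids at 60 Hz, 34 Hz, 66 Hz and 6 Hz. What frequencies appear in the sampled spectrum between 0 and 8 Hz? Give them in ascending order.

2 Hz, 4 Hz, 6 Hz

fs/2 = 8 Hz.
60 Hz mod fs = 12 Hz.
12 Hz > fs/2 = 8 Hz, folds to fs − 12 Hz = 4 Hz.
34 Hz mod fs = 2 Hz.
2 Hz ≤ fs/2 = 8 Hz, appears at 2 Hz.
66 Hz mod fs = 2 Hz.
2 Hz ≤ fs/2 = 8 Hz, appears at 2 Hz.
6 Hz ≤ fs/2 = 8 Hz, passes unchanged.
Distinct values: {2 Hz, 4 Hz, 6 Hz}.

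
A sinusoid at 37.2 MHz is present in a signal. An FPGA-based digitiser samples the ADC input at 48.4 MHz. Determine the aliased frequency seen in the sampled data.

11.2 MHz

37.2 MHz > fs/2 = 24.2 MHz, folds to fs − 37.2 MHz = 11.2 MHz.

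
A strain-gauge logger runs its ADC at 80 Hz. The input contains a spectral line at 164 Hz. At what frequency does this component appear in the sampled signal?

164 Hz mod fs = 4 Hz.
4 Hz ≤ fs/2 = 40 Hz, appears at 4 Hz.

4 Hz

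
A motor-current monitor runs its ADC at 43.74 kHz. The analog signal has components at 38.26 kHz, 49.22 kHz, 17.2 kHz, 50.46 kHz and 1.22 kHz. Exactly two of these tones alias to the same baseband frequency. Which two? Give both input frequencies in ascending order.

38.26 kHz, 49.22 kHz

fs/2 = 21.87 kHz.
38.26 kHz > fs/2 = 21.87 kHz, folds to fs − 38.26 kHz = 5.48 kHz.
49.22 kHz mod fs = 5.48 kHz.
5.48 kHz ≤ fs/2 = 21.87 kHz, appears at 5.48 kHz.
17.2 kHz ≤ fs/2 = 21.87 kHz, passes unchanged.
50.46 kHz mod fs = 6.72 kHz.
6.72 kHz ≤ fs/2 = 21.87 kHz, appears at 6.72 kHz.
1.22 kHz ≤ fs/2 = 21.87 kHz, passes unchanged.
38.26 kHz and 49.22 kHz both map to 5.48 kHz.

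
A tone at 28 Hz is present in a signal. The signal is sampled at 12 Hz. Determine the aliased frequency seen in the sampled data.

4 Hz

28 Hz mod fs = 4 Hz.
4 Hz ≤ fs/2 = 6 Hz, appears at 4 Hz.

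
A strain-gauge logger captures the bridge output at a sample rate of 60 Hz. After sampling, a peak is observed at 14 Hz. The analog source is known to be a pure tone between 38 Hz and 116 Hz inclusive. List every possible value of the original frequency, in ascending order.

Frequencies that alias to 14 Hz are k·fs ± 14 Hz for integer k ≥ 0.
k=0: 14 Hz.
k=1: 46 Hz, 74 Hz.
k=2: 106 Hz, 134 Hz.
k=3: 166 Hz, 194 Hz.
Within [38 Hz, 116 Hz]: 46 Hz, 74 Hz, 106 Hz.

46 Hz, 74 Hz, 106 Hz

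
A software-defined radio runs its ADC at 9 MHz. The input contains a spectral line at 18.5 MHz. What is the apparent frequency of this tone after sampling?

18.5 MHz mod fs = 0.5 MHz.
0.5 MHz ≤ fs/2 = 4.5 MHz, appears at 0.5 MHz.

0.5 MHz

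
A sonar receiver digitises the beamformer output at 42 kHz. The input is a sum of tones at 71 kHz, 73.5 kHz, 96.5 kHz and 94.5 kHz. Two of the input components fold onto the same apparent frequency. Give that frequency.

fs/2 = 21 kHz.
71 kHz mod fs = 29 kHz.
29 kHz > fs/2 = 21 kHz, folds to fs − 29 kHz = 13 kHz.
73.5 kHz mod fs = 31.5 kHz.
31.5 kHz > fs/2 = 21 kHz, folds to fs − 31.5 kHz = 10.5 kHz.
96.5 kHz mod fs = 12.5 kHz.
12.5 kHz ≤ fs/2 = 21 kHz, appears at 12.5 kHz.
94.5 kHz mod fs = 10.5 kHz.
10.5 kHz ≤ fs/2 = 21 kHz, appears at 10.5 kHz.
73.5 kHz and 94.5 kHz both map to 10.5 kHz.

10.5 kHz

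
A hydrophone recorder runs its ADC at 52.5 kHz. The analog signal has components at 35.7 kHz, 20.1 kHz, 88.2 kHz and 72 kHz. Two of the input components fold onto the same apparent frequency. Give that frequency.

16.8 kHz

fs/2 = 26.25 kHz.
35.7 kHz > fs/2 = 26.25 kHz, folds to fs − 35.7 kHz = 16.8 kHz.
20.1 kHz ≤ fs/2 = 26.25 kHz, passes unchanged.
88.2 kHz mod fs = 35.7 kHz.
35.7 kHz > fs/2 = 26.25 kHz, folds to fs − 35.7 kHz = 16.8 kHz.
72 kHz mod fs = 19.5 kHz.
19.5 kHz ≤ fs/2 = 26.25 kHz, appears at 19.5 kHz.
35.7 kHz and 88.2 kHz both map to 16.8 kHz.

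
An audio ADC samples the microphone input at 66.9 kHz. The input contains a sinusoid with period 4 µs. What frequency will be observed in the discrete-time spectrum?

17.6 kHz

T = 4 µs → f = 1/T = 250 kHz.
250 kHz mod fs = 49.3 kHz.
49.3 kHz > fs/2 = 33.45 kHz, folds to fs − 49.3 kHz = 17.6 kHz.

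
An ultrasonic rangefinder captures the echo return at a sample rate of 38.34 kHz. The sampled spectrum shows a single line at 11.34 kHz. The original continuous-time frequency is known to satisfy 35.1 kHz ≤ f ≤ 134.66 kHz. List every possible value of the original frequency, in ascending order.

49.68 kHz, 65.34 kHz, 88.02 kHz, 103.68 kHz, 126.36 kHz

Frequencies that alias to 11.34 kHz are k·fs ± 11.34 kHz for integer k ≥ 0.
k=0: 11.34 kHz.
k=1: 27 kHz, 49.68 kHz.
k=2: 65.34 kHz, 88.02 kHz.
k=3: 103.68 kHz, 126.36 kHz.
k=4: 142.02 kHz, 164.7 kHz.
Within [35.1 kHz, 134.66 kHz]: 49.68 kHz, 65.34 kHz, 88.02 kHz, 103.68 kHz, 126.36 kHz.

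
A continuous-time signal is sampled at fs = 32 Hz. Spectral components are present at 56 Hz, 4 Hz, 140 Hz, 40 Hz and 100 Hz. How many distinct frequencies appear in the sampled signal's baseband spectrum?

fs/2 = 16 Hz.
56 Hz mod fs = 24 Hz.
24 Hz > fs/2 = 16 Hz, folds to fs − 24 Hz = 8 Hz.
4 Hz ≤ fs/2 = 16 Hz, passes unchanged.
140 Hz mod fs = 12 Hz.
12 Hz ≤ fs/2 = 16 Hz, appears at 12 Hz.
40 Hz mod fs = 8 Hz.
8 Hz ≤ fs/2 = 16 Hz, appears at 8 Hz.
100 Hz mod fs = 4 Hz.
4 Hz ≤ fs/2 = 16 Hz, appears at 4 Hz.
Distinct values: {4 Hz, 8 Hz, 12 Hz} → 3.

3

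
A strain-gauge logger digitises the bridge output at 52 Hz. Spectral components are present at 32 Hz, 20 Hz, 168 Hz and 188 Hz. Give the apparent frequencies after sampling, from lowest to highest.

12 Hz, 20 Hz

fs/2 = 26 Hz.
32 Hz > fs/2 = 26 Hz, folds to fs − 32 Hz = 20 Hz.
20 Hz ≤ fs/2 = 26 Hz, passes unchanged.
168 Hz mod fs = 12 Hz.
12 Hz ≤ fs/2 = 26 Hz, appears at 12 Hz.
188 Hz mod fs = 32 Hz.
32 Hz > fs/2 = 26 Hz, folds to fs − 32 Hz = 20 Hz.
Distinct values: {12 Hz, 20 Hz}.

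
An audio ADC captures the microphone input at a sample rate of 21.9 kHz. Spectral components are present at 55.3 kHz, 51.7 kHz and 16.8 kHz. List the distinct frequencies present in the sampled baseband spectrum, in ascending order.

fs/2 = 10.95 kHz.
55.3 kHz mod fs = 11.5 kHz.
11.5 kHz > fs/2 = 10.95 kHz, folds to fs − 11.5 kHz = 10.4 kHz.
51.7 kHz mod fs = 7.9 kHz.
7.9 kHz ≤ fs/2 = 10.95 kHz, appears at 7.9 kHz.
16.8 kHz > fs/2 = 10.95 kHz, folds to fs − 16.8 kHz = 5.1 kHz.
Distinct values: {5.1 kHz, 7.9 kHz, 10.4 kHz}.

5.1 kHz, 7.9 kHz, 10.4 kHz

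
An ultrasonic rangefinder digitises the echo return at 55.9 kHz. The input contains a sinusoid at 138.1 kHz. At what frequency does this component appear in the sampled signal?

26.3 kHz

138.1 kHz mod fs = 26.3 kHz.
26.3 kHz ≤ fs/2 = 27.95 kHz, appears at 26.3 kHz.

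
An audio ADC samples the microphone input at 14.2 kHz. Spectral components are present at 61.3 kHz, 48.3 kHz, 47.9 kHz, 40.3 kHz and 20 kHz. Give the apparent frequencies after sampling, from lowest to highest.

fs/2 = 7.1 kHz.
61.3 kHz mod fs = 4.5 kHz.
4.5 kHz ≤ fs/2 = 7.1 kHz, appears at 4.5 kHz.
48.3 kHz mod fs = 5.7 kHz.
5.7 kHz ≤ fs/2 = 7.1 kHz, appears at 5.7 kHz.
47.9 kHz mod fs = 5.3 kHz.
5.3 kHz ≤ fs/2 = 7.1 kHz, appears at 5.3 kHz.
40.3 kHz mod fs = 11.9 kHz.
11.9 kHz > fs/2 = 7.1 kHz, folds to fs − 11.9 kHz = 2.3 kHz.
20 kHz mod fs = 5.8 kHz.
5.8 kHz ≤ fs/2 = 7.1 kHz, appears at 5.8 kHz.
Distinct values: {2.3 kHz, 4.5 kHz, 5.3 kHz, 5.7 kHz, 5.8 kHz}.

2.3 kHz, 4.5 kHz, 5.3 kHz, 5.7 kHz, 5.8 kHz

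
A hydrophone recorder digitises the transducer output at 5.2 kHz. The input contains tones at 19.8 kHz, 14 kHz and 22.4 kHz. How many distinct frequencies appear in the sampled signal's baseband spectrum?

2

fs/2 = 2.6 kHz.
19.8 kHz mod fs = 4.2 kHz.
4.2 kHz > fs/2 = 2.6 kHz, folds to fs − 4.2 kHz = 1 kHz.
14 kHz mod fs = 3.6 kHz.
3.6 kHz > fs/2 = 2.6 kHz, folds to fs − 3.6 kHz = 1.6 kHz.
22.4 kHz mod fs = 1.6 kHz.
1.6 kHz ≤ fs/2 = 2.6 kHz, appears at 1.6 kHz.
Distinct values: {1 kHz, 1.6 kHz} → 2.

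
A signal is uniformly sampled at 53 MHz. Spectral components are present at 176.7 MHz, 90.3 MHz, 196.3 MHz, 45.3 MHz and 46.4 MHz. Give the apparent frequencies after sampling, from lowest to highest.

6.6 MHz, 7.7 MHz, 15.7 MHz, 17.7 MHz

fs/2 = 26.5 MHz.
176.7 MHz mod fs = 17.7 MHz.
17.7 MHz ≤ fs/2 = 26.5 MHz, appears at 17.7 MHz.
90.3 MHz mod fs = 37.3 MHz.
37.3 MHz > fs/2 = 26.5 MHz, folds to fs − 37.3 MHz = 15.7 MHz.
196.3 MHz mod fs = 37.3 MHz.
37.3 MHz > fs/2 = 26.5 MHz, folds to fs − 37.3 MHz = 15.7 MHz.
45.3 MHz > fs/2 = 26.5 MHz, folds to fs − 45.3 MHz = 7.7 MHz.
46.4 MHz > fs/2 = 26.5 MHz, folds to fs − 46.4 MHz = 6.6 MHz.
Distinct values: {6.6 MHz, 7.7 MHz, 15.7 MHz, 17.7 MHz}.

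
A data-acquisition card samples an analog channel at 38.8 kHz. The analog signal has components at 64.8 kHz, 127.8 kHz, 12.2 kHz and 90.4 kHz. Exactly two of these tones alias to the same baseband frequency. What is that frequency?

fs/2 = 19.4 kHz.
64.8 kHz mod fs = 26 kHz.
26 kHz > fs/2 = 19.4 kHz, folds to fs − 26 kHz = 12.8 kHz.
127.8 kHz mod fs = 11.4 kHz.
11.4 kHz ≤ fs/2 = 19.4 kHz, appears at 11.4 kHz.
12.2 kHz ≤ fs/2 = 19.4 kHz, passes unchanged.
90.4 kHz mod fs = 12.8 kHz.
12.8 kHz ≤ fs/2 = 19.4 kHz, appears at 12.8 kHz.
64.8 kHz and 90.4 kHz both map to 12.8 kHz.

12.8 kHz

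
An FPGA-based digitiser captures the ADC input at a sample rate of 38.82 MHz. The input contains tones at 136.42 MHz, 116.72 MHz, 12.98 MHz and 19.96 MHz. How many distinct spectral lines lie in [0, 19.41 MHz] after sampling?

fs/2 = 19.41 MHz.
136.42 MHz mod fs = 19.96 MHz.
19.96 MHz > fs/2 = 19.41 MHz, folds to fs − 19.96 MHz = 18.86 MHz.
116.72 MHz mod fs = 0.26 MHz.
0.26 MHz ≤ fs/2 = 19.41 MHz, appears at 0.26 MHz.
12.98 MHz ≤ fs/2 = 19.41 MHz, passes unchanged.
19.96 MHz > fs/2 = 19.41 MHz, folds to fs − 19.96 MHz = 18.86 MHz.
Distinct values: {0.26 MHz, 12.98 MHz, 18.86 MHz} → 3.

3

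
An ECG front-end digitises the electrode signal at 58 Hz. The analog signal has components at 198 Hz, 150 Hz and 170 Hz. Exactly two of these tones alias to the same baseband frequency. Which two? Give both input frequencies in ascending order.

150 Hz, 198 Hz

fs/2 = 29 Hz.
198 Hz mod fs = 24 Hz.
24 Hz ≤ fs/2 = 29 Hz, appears at 24 Hz.
150 Hz mod fs = 34 Hz.
34 Hz > fs/2 = 29 Hz, folds to fs − 34 Hz = 24 Hz.
170 Hz mod fs = 54 Hz.
54 Hz > fs/2 = 29 Hz, folds to fs − 54 Hz = 4 Hz.
150 Hz and 198 Hz both map to 24 Hz.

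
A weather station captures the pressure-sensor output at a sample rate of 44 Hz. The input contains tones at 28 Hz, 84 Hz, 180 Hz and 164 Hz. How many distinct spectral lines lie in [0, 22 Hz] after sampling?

3

fs/2 = 22 Hz.
28 Hz > fs/2 = 22 Hz, folds to fs − 28 Hz = 16 Hz.
84 Hz mod fs = 40 Hz.
40 Hz > fs/2 = 22 Hz, folds to fs − 40 Hz = 4 Hz.
180 Hz mod fs = 4 Hz.
4 Hz ≤ fs/2 = 22 Hz, appears at 4 Hz.
164 Hz mod fs = 32 Hz.
32 Hz > fs/2 = 22 Hz, folds to fs − 32 Hz = 12 Hz.
Distinct values: {4 Hz, 12 Hz, 16 Hz} → 3.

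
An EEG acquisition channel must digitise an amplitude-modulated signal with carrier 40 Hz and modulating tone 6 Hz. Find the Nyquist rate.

AM sidebands sit at fc ± fm = 34 Hz and 46 Hz.
Highest-frequency component: 46 Hz.
Nyquist rate = 2 × 46 Hz = 92 Hz.

92 Hz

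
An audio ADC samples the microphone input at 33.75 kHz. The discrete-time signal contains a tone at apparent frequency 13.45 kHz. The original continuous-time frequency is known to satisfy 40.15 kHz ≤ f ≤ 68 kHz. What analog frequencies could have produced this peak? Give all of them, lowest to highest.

47.2 kHz, 54.05 kHz

Frequencies that alias to 13.45 kHz are k·fs ± 13.45 kHz for integer k ≥ 0.
k=0: 13.45 kHz.
k=1: 20.3 kHz, 47.2 kHz.
k=2: 54.05 kHz, 80.95 kHz.
k=3: 87.8 kHz, 114.7 kHz.
Within [40.15 kHz, 68 kHz]: 47.2 kHz, 54.05 kHz.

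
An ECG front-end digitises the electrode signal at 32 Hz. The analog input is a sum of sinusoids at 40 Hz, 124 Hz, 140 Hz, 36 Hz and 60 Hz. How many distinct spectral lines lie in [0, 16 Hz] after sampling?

3

fs/2 = 16 Hz.
40 Hz mod fs = 8 Hz.
8 Hz ≤ fs/2 = 16 Hz, appears at 8 Hz.
124 Hz mod fs = 28 Hz.
28 Hz > fs/2 = 16 Hz, folds to fs − 28 Hz = 4 Hz.
140 Hz mod fs = 12 Hz.
12 Hz ≤ fs/2 = 16 Hz, appears at 12 Hz.
36 Hz mod fs = 4 Hz.
4 Hz ≤ fs/2 = 16 Hz, appears at 4 Hz.
60 Hz mod fs = 28 Hz.
28 Hz > fs/2 = 16 Hz, folds to fs − 28 Hz = 4 Hz.
Distinct values: {4 Hz, 8 Hz, 12 Hz} → 3.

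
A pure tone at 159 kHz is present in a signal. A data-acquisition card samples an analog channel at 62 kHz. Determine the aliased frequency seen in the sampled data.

159 kHz mod fs = 35 kHz.
35 kHz > fs/2 = 31 kHz, folds to fs − 35 kHz = 27 kHz.

27 kHz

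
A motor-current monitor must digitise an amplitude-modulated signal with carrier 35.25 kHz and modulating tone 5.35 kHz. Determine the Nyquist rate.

AM sidebands sit at fc ± fm = 29.9 kHz and 40.6 kHz.
Highest-frequency component: 40.6 kHz.
Nyquist rate = 2 × 40.6 kHz = 81.2 kHz.

81.2 kHz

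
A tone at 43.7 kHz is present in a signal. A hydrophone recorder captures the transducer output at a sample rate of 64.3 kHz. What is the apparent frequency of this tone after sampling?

43.7 kHz > fs/2 = 32.15 kHz, folds to fs − 43.7 kHz = 20.6 kHz.

20.6 kHz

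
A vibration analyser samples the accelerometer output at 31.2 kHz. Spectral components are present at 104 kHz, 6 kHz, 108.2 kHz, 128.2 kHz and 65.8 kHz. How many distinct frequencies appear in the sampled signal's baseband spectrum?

4

fs/2 = 15.6 kHz.
104 kHz mod fs = 10.4 kHz.
10.4 kHz ≤ fs/2 = 15.6 kHz, appears at 10.4 kHz.
6 kHz ≤ fs/2 = 15.6 kHz, passes unchanged.
108.2 kHz mod fs = 14.6 kHz.
14.6 kHz ≤ fs/2 = 15.6 kHz, appears at 14.6 kHz.
128.2 kHz mod fs = 3.4 kHz.
3.4 kHz ≤ fs/2 = 15.6 kHz, appears at 3.4 kHz.
65.8 kHz mod fs = 3.4 kHz.
3.4 kHz ≤ fs/2 = 15.6 kHz, appears at 3.4 kHz.
Distinct values: {3.4 kHz, 6 kHz, 10.4 kHz, 14.6 kHz} → 4.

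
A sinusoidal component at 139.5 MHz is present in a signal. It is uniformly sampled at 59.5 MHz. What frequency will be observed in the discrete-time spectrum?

20.5 MHz

139.5 MHz mod fs = 20.5 MHz.
20.5 MHz ≤ fs/2 = 29.75 MHz, appears at 20.5 MHz.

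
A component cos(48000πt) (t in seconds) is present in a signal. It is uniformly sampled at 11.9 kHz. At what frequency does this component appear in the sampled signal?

0.2 kHz

ω = 48000π rad/s → f = ω/(2π) = 24000 Hz = 24 kHz.
24 kHz mod fs = 0.2 kHz.
0.2 kHz ≤ fs/2 = 5.95 kHz, appears at 0.2 kHz.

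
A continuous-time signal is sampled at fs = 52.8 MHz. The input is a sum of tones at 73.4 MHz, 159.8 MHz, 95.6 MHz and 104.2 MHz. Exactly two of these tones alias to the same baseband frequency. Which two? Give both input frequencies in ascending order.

fs/2 = 26.4 MHz.
73.4 MHz mod fs = 20.6 MHz.
20.6 MHz ≤ fs/2 = 26.4 MHz, appears at 20.6 MHz.
159.8 MHz mod fs = 1.4 MHz.
1.4 MHz ≤ fs/2 = 26.4 MHz, appears at 1.4 MHz.
95.6 MHz mod fs = 42.8 MHz.
42.8 MHz > fs/2 = 26.4 MHz, folds to fs − 42.8 MHz = 10 MHz.
104.2 MHz mod fs = 51.4 MHz.
51.4 MHz > fs/2 = 26.4 MHz, folds to fs − 51.4 MHz = 1.4 MHz.
104.2 MHz and 159.8 MHz both map to 1.4 MHz.

104.2 MHz, 159.8 MHz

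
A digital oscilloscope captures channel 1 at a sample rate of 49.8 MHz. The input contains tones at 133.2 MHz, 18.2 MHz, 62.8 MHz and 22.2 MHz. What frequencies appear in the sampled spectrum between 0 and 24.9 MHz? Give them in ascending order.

fs/2 = 24.9 MHz.
133.2 MHz mod fs = 33.6 MHz.
33.6 MHz > fs/2 = 24.9 MHz, folds to fs − 33.6 MHz = 16.2 MHz.
18.2 MHz ≤ fs/2 = 24.9 MHz, passes unchanged.
62.8 MHz mod fs = 13 MHz.
13 MHz ≤ fs/2 = 24.9 MHz, appears at 13 MHz.
22.2 MHz ≤ fs/2 = 24.9 MHz, passes unchanged.
Distinct values: {13 MHz, 16.2 MHz, 18.2 MHz, 22.2 MHz}.

13 MHz, 16.2 MHz, 18.2 MHz, 22.2 MHz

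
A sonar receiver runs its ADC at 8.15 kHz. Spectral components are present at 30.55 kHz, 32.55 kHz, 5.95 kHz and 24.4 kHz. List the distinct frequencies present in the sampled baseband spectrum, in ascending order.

0.05 kHz, 2.05 kHz, 2.2 kHz

fs/2 = 4.075 kHz.
30.55 kHz mod fs = 6.1 kHz.
6.1 kHz > fs/2 = 4.075 kHz, folds to fs − 6.1 kHz = 2.05 kHz.
32.55 kHz mod fs = 8.1 kHz.
8.1 kHz > fs/2 = 4.075 kHz, folds to fs − 8.1 kHz = 0.05 kHz.
5.95 kHz > fs/2 = 4.075 kHz, folds to fs − 5.95 kHz = 2.2 kHz.
24.4 kHz mod fs = 8.1 kHz.
8.1 kHz > fs/2 = 4.075 kHz, folds to fs − 8.1 kHz = 0.05 kHz.
Distinct values: {0.05 kHz, 2.05 kHz, 2.2 kHz}.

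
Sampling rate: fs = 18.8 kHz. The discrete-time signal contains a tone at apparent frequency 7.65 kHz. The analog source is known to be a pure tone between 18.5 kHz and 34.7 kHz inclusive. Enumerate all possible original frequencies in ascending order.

26.45 kHz, 29.95 kHz

Frequencies that alias to 7.65 kHz are k·fs ± 7.65 kHz for integer k ≥ 0.
k=0: 7.65 kHz.
k=1: 11.15 kHz, 26.45 kHz.
k=2: 29.95 kHz, 45.25 kHz.
k=3: 48.75 kHz, 64.05 kHz.
Within [18.5 kHz, 34.7 kHz]: 26.45 kHz, 29.95 kHz.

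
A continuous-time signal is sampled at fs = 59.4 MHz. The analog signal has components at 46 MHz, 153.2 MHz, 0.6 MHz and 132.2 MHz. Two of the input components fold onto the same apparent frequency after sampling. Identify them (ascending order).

46 MHz, 132.2 MHz

fs/2 = 29.7 MHz.
46 MHz > fs/2 = 29.7 MHz, folds to fs − 46 MHz = 13.4 MHz.
153.2 MHz mod fs = 34.4 MHz.
34.4 MHz > fs/2 = 29.7 MHz, folds to fs − 34.4 MHz = 25 MHz.
0.6 MHz ≤ fs/2 = 29.7 MHz, passes unchanged.
132.2 MHz mod fs = 13.4 MHz.
13.4 MHz ≤ fs/2 = 29.7 MHz, appears at 13.4 MHz.
46 MHz and 132.2 MHz both map to 13.4 MHz.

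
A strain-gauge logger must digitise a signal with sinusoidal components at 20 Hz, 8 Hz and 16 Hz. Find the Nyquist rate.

Highest-frequency component: 20 Hz.
Nyquist rate = 2 × 20 Hz = 40 Hz.

40 Hz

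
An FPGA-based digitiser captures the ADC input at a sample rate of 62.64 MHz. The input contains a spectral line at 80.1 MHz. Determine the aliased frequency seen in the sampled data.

80.1 MHz mod fs = 17.46 MHz.
17.46 MHz ≤ fs/2 = 31.32 MHz, appears at 17.46 MHz.

17.46 MHz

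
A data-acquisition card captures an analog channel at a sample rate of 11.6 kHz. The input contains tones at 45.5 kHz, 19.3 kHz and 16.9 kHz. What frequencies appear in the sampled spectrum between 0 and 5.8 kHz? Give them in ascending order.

0.9 kHz, 3.9 kHz, 5.3 kHz

fs/2 = 5.8 kHz.
45.5 kHz mod fs = 10.7 kHz.
10.7 kHz > fs/2 = 5.8 kHz, folds to fs − 10.7 kHz = 0.9 kHz.
19.3 kHz mod fs = 7.7 kHz.
7.7 kHz > fs/2 = 5.8 kHz, folds to fs − 7.7 kHz = 3.9 kHz.
16.9 kHz mod fs = 5.3 kHz.
5.3 kHz ≤ fs/2 = 5.8 kHz, appears at 5.3 kHz.
Distinct values: {0.9 kHz, 3.9 kHz, 5.3 kHz}.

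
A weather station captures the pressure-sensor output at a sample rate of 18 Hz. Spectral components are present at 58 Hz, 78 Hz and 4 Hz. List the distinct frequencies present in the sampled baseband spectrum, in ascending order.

4 Hz, 6 Hz

fs/2 = 9 Hz.
58 Hz mod fs = 4 Hz.
4 Hz ≤ fs/2 = 9 Hz, appears at 4 Hz.
78 Hz mod fs = 6 Hz.
6 Hz ≤ fs/2 = 9 Hz, appears at 6 Hz.
4 Hz ≤ fs/2 = 9 Hz, passes unchanged.
Distinct values: {4 Hz, 6 Hz}.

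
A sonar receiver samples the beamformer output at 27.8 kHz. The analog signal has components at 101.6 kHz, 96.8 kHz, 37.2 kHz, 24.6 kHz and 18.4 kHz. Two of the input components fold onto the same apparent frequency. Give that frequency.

9.4 kHz

fs/2 = 13.9 kHz.
101.6 kHz mod fs = 18.2 kHz.
18.2 kHz > fs/2 = 13.9 kHz, folds to fs − 18.2 kHz = 9.6 kHz.
96.8 kHz mod fs = 13.4 kHz.
13.4 kHz ≤ fs/2 = 13.9 kHz, appears at 13.4 kHz.
37.2 kHz mod fs = 9.4 kHz.
9.4 kHz ≤ fs/2 = 13.9 kHz, appears at 9.4 kHz.
24.6 kHz > fs/2 = 13.9 kHz, folds to fs − 24.6 kHz = 3.2 kHz.
18.4 kHz > fs/2 = 13.9 kHz, folds to fs − 18.4 kHz = 9.4 kHz.
18.4 kHz and 37.2 kHz both map to 9.4 kHz.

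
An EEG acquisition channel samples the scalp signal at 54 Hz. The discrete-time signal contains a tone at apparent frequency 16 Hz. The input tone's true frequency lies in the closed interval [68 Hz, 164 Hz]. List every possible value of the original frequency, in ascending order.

70 Hz, 92 Hz, 124 Hz, 146 Hz

Frequencies that alias to 16 Hz are k·fs ± 16 Hz for integer k ≥ 0.
k=0: 16 Hz.
k=1: 38 Hz, 70 Hz.
k=2: 92 Hz, 124 Hz.
k=3: 146 Hz, 178 Hz.
k=4: 200 Hz, 232 Hz.
Within [68 Hz, 164 Hz]: 70 Hz, 92 Hz, 124 Hz, 146 Hz.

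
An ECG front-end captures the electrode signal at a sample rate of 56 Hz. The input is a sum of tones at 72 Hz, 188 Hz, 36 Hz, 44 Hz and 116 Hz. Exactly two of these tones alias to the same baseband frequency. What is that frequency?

fs/2 = 28 Hz.
72 Hz mod fs = 16 Hz.
16 Hz ≤ fs/2 = 28 Hz, appears at 16 Hz.
188 Hz mod fs = 20 Hz.
20 Hz ≤ fs/2 = 28 Hz, appears at 20 Hz.
36 Hz > fs/2 = 28 Hz, folds to fs − 36 Hz = 20 Hz.
44 Hz > fs/2 = 28 Hz, folds to fs − 44 Hz = 12 Hz.
116 Hz mod fs = 4 Hz.
4 Hz ≤ fs/2 = 28 Hz, appears at 4 Hz.
36 Hz and 188 Hz both map to 20 Hz.

20 Hz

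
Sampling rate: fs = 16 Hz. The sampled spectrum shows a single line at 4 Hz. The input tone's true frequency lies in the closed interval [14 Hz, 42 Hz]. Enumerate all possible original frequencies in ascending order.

20 Hz, 28 Hz, 36 Hz

Frequencies that alias to 4 Hz are k·fs ± 4 Hz for integer k ≥ 0.
k=0: 4 Hz.
k=1: 12 Hz, 20 Hz.
k=2: 28 Hz, 36 Hz.
k=3: 44 Hz, 52 Hz.
Within [14 Hz, 42 Hz]: 20 Hz, 28 Hz, 36 Hz.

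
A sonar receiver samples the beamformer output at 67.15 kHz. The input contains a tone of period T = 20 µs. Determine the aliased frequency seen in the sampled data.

17.15 kHz

T = 20 µs → f = 1/T = 50 kHz.
50 kHz > fs/2 = 33.575 kHz, folds to fs − 50 kHz = 17.15 kHz.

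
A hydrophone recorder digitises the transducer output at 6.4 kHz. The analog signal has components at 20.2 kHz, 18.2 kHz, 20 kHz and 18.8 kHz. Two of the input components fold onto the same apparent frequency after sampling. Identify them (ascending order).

fs/2 = 3.2 kHz.
20.2 kHz mod fs = 1 kHz.
1 kHz ≤ fs/2 = 3.2 kHz, appears at 1 kHz.
18.2 kHz mod fs = 5.4 kHz.
5.4 kHz > fs/2 = 3.2 kHz, folds to fs − 5.4 kHz = 1 kHz.
20 kHz mod fs = 0.8 kHz.
0.8 kHz ≤ fs/2 = 3.2 kHz, appears at 0.8 kHz.
18.8 kHz mod fs = 6 kHz.
6 kHz > fs/2 = 3.2 kHz, folds to fs − 6 kHz = 0.4 kHz.
18.2 kHz and 20.2 kHz both map to 1 kHz.

18.2 kHz, 20.2 kHz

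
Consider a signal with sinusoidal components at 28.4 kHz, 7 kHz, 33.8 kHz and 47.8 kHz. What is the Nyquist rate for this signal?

95.6 kHz

Highest-frequency component: 47.8 kHz.
Nyquist rate = 2 × 47.8 kHz = 95.6 kHz.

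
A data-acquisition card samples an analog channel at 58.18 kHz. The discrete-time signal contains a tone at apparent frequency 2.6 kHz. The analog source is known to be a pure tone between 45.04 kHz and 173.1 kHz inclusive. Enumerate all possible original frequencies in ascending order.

55.58 kHz, 60.78 kHz, 113.76 kHz, 118.96 kHz, 171.94 kHz

Frequencies that alias to 2.6 kHz are k·fs ± 2.6 kHz for integer k ≥ 0.
k=0: 2.6 kHz.
k=1: 55.58 kHz, 60.78 kHz.
k=2: 113.76 kHz, 118.96 kHz.
k=3: 171.94 kHz, 177.14 kHz.
k=4: 230.12 kHz, 235.32 kHz.
Within [45.04 kHz, 173.1 kHz]: 55.58 kHz, 60.78 kHz, 113.76 kHz, 118.96 kHz, 171.94 kHz.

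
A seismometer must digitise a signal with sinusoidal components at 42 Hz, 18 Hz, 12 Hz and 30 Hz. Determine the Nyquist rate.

84 Hz

Highest-frequency component: 42 Hz.
Nyquist rate = 2 × 42 Hz = 84 Hz.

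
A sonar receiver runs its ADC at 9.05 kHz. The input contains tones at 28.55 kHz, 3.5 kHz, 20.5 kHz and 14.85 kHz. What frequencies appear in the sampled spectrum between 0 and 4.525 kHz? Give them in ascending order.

fs/2 = 4.525 kHz.
28.55 kHz mod fs = 1.4 kHz.
1.4 kHz ≤ fs/2 = 4.525 kHz, appears at 1.4 kHz.
3.5 kHz ≤ fs/2 = 4.525 kHz, passes unchanged.
20.5 kHz mod fs = 2.4 kHz.
2.4 kHz ≤ fs/2 = 4.525 kHz, appears at 2.4 kHz.
14.85 kHz mod fs = 5.8 kHz.
5.8 kHz > fs/2 = 4.525 kHz, folds to fs − 5.8 kHz = 3.25 kHz.
Distinct values: {1.4 kHz, 2.4 kHz, 3.25 kHz, 3.5 kHz}.

1.4 kHz, 2.4 kHz, 3.25 kHz, 3.5 kHz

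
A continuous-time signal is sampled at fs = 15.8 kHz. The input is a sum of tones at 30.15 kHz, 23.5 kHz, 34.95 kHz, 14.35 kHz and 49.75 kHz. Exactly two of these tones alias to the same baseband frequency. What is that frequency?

1.45 kHz

fs/2 = 7.9 kHz.
30.15 kHz mod fs = 14.35 kHz.
14.35 kHz > fs/2 = 7.9 kHz, folds to fs − 14.35 kHz = 1.45 kHz.
23.5 kHz mod fs = 7.7 kHz.
7.7 kHz ≤ fs/2 = 7.9 kHz, appears at 7.7 kHz.
34.95 kHz mod fs = 3.35 kHz.
3.35 kHz ≤ fs/2 = 7.9 kHz, appears at 3.35 kHz.
14.35 kHz > fs/2 = 7.9 kHz, folds to fs − 14.35 kHz = 1.45 kHz.
49.75 kHz mod fs = 2.35 kHz.
2.35 kHz ≤ fs/2 = 7.9 kHz, appears at 2.35 kHz.
14.35 kHz and 30.15 kHz both map to 1.45 kHz.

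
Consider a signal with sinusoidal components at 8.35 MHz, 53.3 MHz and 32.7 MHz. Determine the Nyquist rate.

106.6 MHz

Highest-frequency component: 53.3 MHz.
Nyquist rate = 2 × 53.3 MHz = 106.6 MHz.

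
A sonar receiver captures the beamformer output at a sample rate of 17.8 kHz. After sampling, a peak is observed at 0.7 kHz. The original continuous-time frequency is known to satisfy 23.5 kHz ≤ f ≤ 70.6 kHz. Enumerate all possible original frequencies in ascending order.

34.9 kHz, 36.3 kHz, 52.7 kHz, 54.1 kHz, 70.5 kHz

Frequencies that alias to 0.7 kHz are k·fs ± 0.7 kHz for integer k ≥ 0.
k=0: 0.7 kHz.
k=1: 17.1 kHz, 18.5 kHz.
k=2: 34.9 kHz, 36.3 kHz.
k=3: 52.7 kHz, 54.1 kHz.
k=4: 70.5 kHz, 71.9 kHz.
k=5: 88.3 kHz, 89.7 kHz.
Within [23.5 kHz, 70.6 kHz]: 34.9 kHz, 36.3 kHz, 52.7 kHz, 54.1 kHz, 70.5 kHz.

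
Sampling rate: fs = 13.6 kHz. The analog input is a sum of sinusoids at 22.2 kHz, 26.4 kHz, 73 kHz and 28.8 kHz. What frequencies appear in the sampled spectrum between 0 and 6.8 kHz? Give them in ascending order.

0.8 kHz, 1.6 kHz, 5 kHz

fs/2 = 6.8 kHz.
22.2 kHz mod fs = 8.6 kHz.
8.6 kHz > fs/2 = 6.8 kHz, folds to fs − 8.6 kHz = 5 kHz.
26.4 kHz mod fs = 12.8 kHz.
12.8 kHz > fs/2 = 6.8 kHz, folds to fs − 12.8 kHz = 0.8 kHz.
73 kHz mod fs = 5 kHz.
5 kHz ≤ fs/2 = 6.8 kHz, appears at 5 kHz.
28.8 kHz mod fs = 1.6 kHz.
1.6 kHz ≤ fs/2 = 6.8 kHz, appears at 1.6 kHz.
Distinct values: {0.8 kHz, 1.6 kHz, 5 kHz}.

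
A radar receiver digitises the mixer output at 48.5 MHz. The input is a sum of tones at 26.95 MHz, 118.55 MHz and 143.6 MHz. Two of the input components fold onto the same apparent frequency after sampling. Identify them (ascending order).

fs/2 = 24.25 MHz.
26.95 MHz > fs/2 = 24.25 MHz, folds to fs − 26.95 MHz = 21.55 MHz.
118.55 MHz mod fs = 21.55 MHz.
21.55 MHz ≤ fs/2 = 24.25 MHz, appears at 21.55 MHz.
143.6 MHz mod fs = 46.6 MHz.
46.6 MHz > fs/2 = 24.25 MHz, folds to fs − 46.6 MHz = 1.9 MHz.
26.95 MHz and 118.55 MHz both map to 21.55 MHz.

26.95 MHz, 118.55 MHz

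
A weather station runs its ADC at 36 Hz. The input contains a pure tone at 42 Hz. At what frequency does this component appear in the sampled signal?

42 Hz mod fs = 6 Hz.
6 Hz ≤ fs/2 = 18 Hz, appears at 6 Hz.

6 Hz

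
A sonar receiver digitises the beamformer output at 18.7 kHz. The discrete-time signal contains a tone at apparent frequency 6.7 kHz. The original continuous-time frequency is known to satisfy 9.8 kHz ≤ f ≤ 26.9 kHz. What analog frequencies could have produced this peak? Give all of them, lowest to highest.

12 kHz, 25.4 kHz

Frequencies that alias to 6.7 kHz are k·fs ± 6.7 kHz for integer k ≥ 0.
k=0: 6.7 kHz.
k=1: 12 kHz, 25.4 kHz.
k=2: 30.7 kHz, 44.1 kHz.
Within [9.8 kHz, 26.9 kHz]: 12 kHz, 25.4 kHz.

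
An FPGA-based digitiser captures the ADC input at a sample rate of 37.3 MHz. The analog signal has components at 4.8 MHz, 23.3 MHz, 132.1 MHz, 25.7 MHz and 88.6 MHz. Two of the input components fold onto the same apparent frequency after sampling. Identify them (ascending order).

23.3 MHz, 88.6 MHz

fs/2 = 18.65 MHz.
4.8 MHz ≤ fs/2 = 18.65 MHz, passes unchanged.
23.3 MHz > fs/2 = 18.65 MHz, folds to fs − 23.3 MHz = 14 MHz.
132.1 MHz mod fs = 20.2 MHz.
20.2 MHz > fs/2 = 18.65 MHz, folds to fs − 20.2 MHz = 17.1 MHz.
25.7 MHz > fs/2 = 18.65 MHz, folds to fs − 25.7 MHz = 11.6 MHz.
88.6 MHz mod fs = 14 MHz.
14 MHz ≤ fs/2 = 18.65 MHz, appears at 14 MHz.
23.3 MHz and 88.6 MHz both map to 14 MHz.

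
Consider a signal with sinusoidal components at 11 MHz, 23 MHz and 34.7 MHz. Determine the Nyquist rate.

69.4 MHz

Highest-frequency component: 34.7 MHz.
Nyquist rate = 2 × 34.7 MHz = 69.4 MHz.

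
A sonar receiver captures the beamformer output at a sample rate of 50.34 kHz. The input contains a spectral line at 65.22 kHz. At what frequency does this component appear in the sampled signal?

65.22 kHz mod fs = 14.88 kHz.
14.88 kHz ≤ fs/2 = 25.17 kHz, appears at 14.88 kHz.

14.88 kHz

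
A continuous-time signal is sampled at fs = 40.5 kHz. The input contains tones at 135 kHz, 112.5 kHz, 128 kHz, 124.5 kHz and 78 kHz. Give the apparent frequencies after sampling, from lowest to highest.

fs/2 = 20.25 kHz.
135 kHz mod fs = 13.5 kHz.
13.5 kHz ≤ fs/2 = 20.25 kHz, appears at 13.5 kHz.
112.5 kHz mod fs = 31.5 kHz.
31.5 kHz > fs/2 = 20.25 kHz, folds to fs − 31.5 kHz = 9 kHz.
128 kHz mod fs = 6.5 kHz.
6.5 kHz ≤ fs/2 = 20.25 kHz, appears at 6.5 kHz.
124.5 kHz mod fs = 3 kHz.
3 kHz ≤ fs/2 = 20.25 kHz, appears at 3 kHz.
78 kHz mod fs = 37.5 kHz.
37.5 kHz > fs/2 = 20.25 kHz, folds to fs − 37.5 kHz = 3 kHz.
Distinct values: {3 kHz, 6.5 kHz, 9 kHz, 13.5 kHz}.

3 kHz, 6.5 kHz, 9 kHz, 13.5 kHz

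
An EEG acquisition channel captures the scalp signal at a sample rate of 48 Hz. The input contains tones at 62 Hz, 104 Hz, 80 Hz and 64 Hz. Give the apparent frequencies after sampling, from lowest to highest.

8 Hz, 14 Hz, 16 Hz

fs/2 = 24 Hz.
62 Hz mod fs = 14 Hz.
14 Hz ≤ fs/2 = 24 Hz, appears at 14 Hz.
104 Hz mod fs = 8 Hz.
8 Hz ≤ fs/2 = 24 Hz, appears at 8 Hz.
80 Hz mod fs = 32 Hz.
32 Hz > fs/2 = 24 Hz, folds to fs − 32 Hz = 16 Hz.
64 Hz mod fs = 16 Hz.
16 Hz ≤ fs/2 = 24 Hz, appears at 16 Hz.
Distinct values: {8 Hz, 14 Hz, 16 Hz}.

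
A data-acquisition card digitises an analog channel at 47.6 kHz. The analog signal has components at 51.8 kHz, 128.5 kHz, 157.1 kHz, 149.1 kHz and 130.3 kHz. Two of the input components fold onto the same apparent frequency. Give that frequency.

fs/2 = 23.8 kHz.
51.8 kHz mod fs = 4.2 kHz.
4.2 kHz ≤ fs/2 = 23.8 kHz, appears at 4.2 kHz.
128.5 kHz mod fs = 33.3 kHz.
33.3 kHz > fs/2 = 23.8 kHz, folds to fs − 33.3 kHz = 14.3 kHz.
157.1 kHz mod fs = 14.3 kHz.
14.3 kHz ≤ fs/2 = 23.8 kHz, appears at 14.3 kHz.
149.1 kHz mod fs = 6.3 kHz.
6.3 kHz ≤ fs/2 = 23.8 kHz, appears at 6.3 kHz.
130.3 kHz mod fs = 35.1 kHz.
35.1 kHz > fs/2 = 23.8 kHz, folds to fs − 35.1 kHz = 12.5 kHz.
128.5 kHz and 157.1 kHz both map to 14.3 kHz.

14.3 kHz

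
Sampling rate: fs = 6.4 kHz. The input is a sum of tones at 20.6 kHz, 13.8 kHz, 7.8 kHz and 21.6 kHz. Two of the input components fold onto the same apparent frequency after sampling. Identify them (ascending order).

7.8 kHz, 20.6 kHz

fs/2 = 3.2 kHz.
20.6 kHz mod fs = 1.4 kHz.
1.4 kHz ≤ fs/2 = 3.2 kHz, appears at 1.4 kHz.
13.8 kHz mod fs = 1 kHz.
1 kHz ≤ fs/2 = 3.2 kHz, appears at 1 kHz.
7.8 kHz mod fs = 1.4 kHz.
1.4 kHz ≤ fs/2 = 3.2 kHz, appears at 1.4 kHz.
21.6 kHz mod fs = 2.4 kHz.
2.4 kHz ≤ fs/2 = 3.2 kHz, appears at 2.4 kHz.
7.8 kHz and 20.6 kHz both map to 1.4 kHz.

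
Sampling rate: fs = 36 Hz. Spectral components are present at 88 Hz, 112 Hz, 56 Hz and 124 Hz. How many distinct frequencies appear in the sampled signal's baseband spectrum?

fs/2 = 18 Hz.
88 Hz mod fs = 16 Hz.
16 Hz ≤ fs/2 = 18 Hz, appears at 16 Hz.
112 Hz mod fs = 4 Hz.
4 Hz ≤ fs/2 = 18 Hz, appears at 4 Hz.
56 Hz mod fs = 20 Hz.
20 Hz > fs/2 = 18 Hz, folds to fs − 20 Hz = 16 Hz.
124 Hz mod fs = 16 Hz.
16 Hz ≤ fs/2 = 18 Hz, appears at 16 Hz.
Distinct values: {4 Hz, 16 Hz} → 2.

2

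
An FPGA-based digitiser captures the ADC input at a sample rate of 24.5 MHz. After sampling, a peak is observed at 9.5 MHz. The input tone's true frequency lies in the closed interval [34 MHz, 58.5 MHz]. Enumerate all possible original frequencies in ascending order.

Frequencies that alias to 9.5 MHz are k·fs ± 9.5 MHz for integer k ≥ 0.
k=0: 9.5 MHz.
k=1: 15 MHz, 34 MHz.
k=2: 39.5 MHz, 58.5 MHz.
k=3: 64 MHz, 83 MHz.
Within [34 MHz, 58.5 MHz]: 34 MHz, 39.5 MHz, 58.5 MHz.

34 MHz, 39.5 MHz, 58.5 MHz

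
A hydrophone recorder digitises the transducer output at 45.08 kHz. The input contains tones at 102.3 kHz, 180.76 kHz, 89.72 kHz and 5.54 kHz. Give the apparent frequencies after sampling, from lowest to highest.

0.44 kHz, 5.54 kHz, 12.14 kHz

fs/2 = 22.54 kHz.
102.3 kHz mod fs = 12.14 kHz.
12.14 kHz ≤ fs/2 = 22.54 kHz, appears at 12.14 kHz.
180.76 kHz mod fs = 0.44 kHz.
0.44 kHz ≤ fs/2 = 22.54 kHz, appears at 0.44 kHz.
89.72 kHz mod fs = 44.64 kHz.
44.64 kHz > fs/2 = 22.54 kHz, folds to fs − 44.64 kHz = 0.44 kHz.
5.54 kHz ≤ fs/2 = 22.54 kHz, passes unchanged.
Distinct values: {0.44 kHz, 5.54 kHz, 12.14 kHz}.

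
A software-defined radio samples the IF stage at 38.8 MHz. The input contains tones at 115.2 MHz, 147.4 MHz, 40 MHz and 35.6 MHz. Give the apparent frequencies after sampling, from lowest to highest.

1.2 MHz, 3.2 MHz, 7.8 MHz

fs/2 = 19.4 MHz.
115.2 MHz mod fs = 37.6 MHz.
37.6 MHz > fs/2 = 19.4 MHz, folds to fs − 37.6 MHz = 1.2 MHz.
147.4 MHz mod fs = 31 MHz.
31 MHz > fs/2 = 19.4 MHz, folds to fs − 31 MHz = 7.8 MHz.
40 MHz mod fs = 1.2 MHz.
1.2 MHz ≤ fs/2 = 19.4 MHz, appears at 1.2 MHz.
35.6 MHz > fs/2 = 19.4 MHz, folds to fs − 35.6 MHz = 3.2 MHz.
Distinct values: {1.2 MHz, 3.2 MHz, 7.8 MHz}.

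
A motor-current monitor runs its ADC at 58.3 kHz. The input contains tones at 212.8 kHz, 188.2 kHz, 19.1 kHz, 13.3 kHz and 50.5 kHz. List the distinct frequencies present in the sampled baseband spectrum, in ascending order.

7.8 kHz, 13.3 kHz, 19.1 kHz, 20.4 kHz

fs/2 = 29.15 kHz.
212.8 kHz mod fs = 37.9 kHz.
37.9 kHz > fs/2 = 29.15 kHz, folds to fs − 37.9 kHz = 20.4 kHz.
188.2 kHz mod fs = 13.3 kHz.
13.3 kHz ≤ fs/2 = 29.15 kHz, appears at 13.3 kHz.
19.1 kHz ≤ fs/2 = 29.15 kHz, passes unchanged.
13.3 kHz ≤ fs/2 = 29.15 kHz, passes unchanged.
50.5 kHz > fs/2 = 29.15 kHz, folds to fs − 50.5 kHz = 7.8 kHz.
Distinct values: {7.8 kHz, 13.3 kHz, 19.1 kHz, 20.4 kHz}.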